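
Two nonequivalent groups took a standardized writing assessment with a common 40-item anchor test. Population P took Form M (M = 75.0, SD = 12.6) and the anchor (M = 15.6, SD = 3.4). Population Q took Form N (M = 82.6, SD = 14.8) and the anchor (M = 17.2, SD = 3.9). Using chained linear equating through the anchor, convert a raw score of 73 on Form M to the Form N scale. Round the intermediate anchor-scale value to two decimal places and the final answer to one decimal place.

Form M → anchor (Population P): v = (3.4/12.6)(73 − 75.0) + 15.6 = 15.06
anchor → Form N (Population Q): y = (14.8/3.9)(15.06 − 17.2) + 82.6 = 74.5

74.5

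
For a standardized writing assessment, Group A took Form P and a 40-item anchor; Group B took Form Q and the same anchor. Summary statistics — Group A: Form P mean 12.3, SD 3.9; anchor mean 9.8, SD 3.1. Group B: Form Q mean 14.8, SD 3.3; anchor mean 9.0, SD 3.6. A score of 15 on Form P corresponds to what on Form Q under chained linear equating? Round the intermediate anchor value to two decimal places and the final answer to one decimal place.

Form P → anchor (Group A): v = (3.1/3.9)(15 − 12.3) + 9.8 = 11.95
anchor → Form Q (Group B): y = (3.3/3.6)(11.95 − 9.0) + 14.8 = 17.5

17.5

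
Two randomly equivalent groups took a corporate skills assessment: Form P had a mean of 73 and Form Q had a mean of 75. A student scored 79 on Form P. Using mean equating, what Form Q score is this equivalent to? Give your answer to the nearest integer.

Mean equating: y = x + (M_Y − M_X) = 79 + (75 − 73) = 81

81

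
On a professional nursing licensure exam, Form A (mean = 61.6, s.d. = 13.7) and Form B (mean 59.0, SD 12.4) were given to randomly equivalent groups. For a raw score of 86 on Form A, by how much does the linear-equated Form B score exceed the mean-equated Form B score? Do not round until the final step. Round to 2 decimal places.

-2.32

Mean-equated: 86 + (59.0 − 61.6) = 83.40
Linear-equated: (12.4/13.7)(86 − 61.6) + 59.0 = 81.085
Difference = 81.085 − 83.40 = -2.32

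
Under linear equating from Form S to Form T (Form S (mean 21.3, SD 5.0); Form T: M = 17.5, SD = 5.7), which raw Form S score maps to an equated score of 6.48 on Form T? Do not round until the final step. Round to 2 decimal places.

11.63

Invert y = (SD_Y/SD_X)(x − M_X) + M_Y:
x = (SD_X/SD_Y)(y − M_Y) + M_X = (5.0/5.7)(6.48 − 17.5) + 21.3
x = 0.877193 × -11.020 + 21.3 = 11.63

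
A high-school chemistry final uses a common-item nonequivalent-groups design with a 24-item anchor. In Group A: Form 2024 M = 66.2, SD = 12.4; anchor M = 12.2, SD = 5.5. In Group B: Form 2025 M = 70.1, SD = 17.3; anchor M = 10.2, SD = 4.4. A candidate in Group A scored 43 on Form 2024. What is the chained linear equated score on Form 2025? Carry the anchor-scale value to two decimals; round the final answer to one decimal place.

37.5

Form 2024 → anchor (Group A): v = (5.5/12.4)(43 − 66.2) + 12.2 = 1.91
anchor → Form 2025 (Group B): y = (17.3/4.4)(1.91 − 10.2) + 70.1 = 37.5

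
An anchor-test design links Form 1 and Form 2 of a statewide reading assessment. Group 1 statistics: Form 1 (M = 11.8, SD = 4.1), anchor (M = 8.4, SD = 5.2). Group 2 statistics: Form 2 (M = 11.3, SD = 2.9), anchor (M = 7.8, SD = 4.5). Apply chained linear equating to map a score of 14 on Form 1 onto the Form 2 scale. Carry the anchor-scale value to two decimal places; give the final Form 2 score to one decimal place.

Form 1 → anchor (Group 1): v = (5.2/4.1)(14 − 11.8) + 8.4 = 11.19
anchor → Form 2 (Group 2): y = (2.9/4.5)(11.19 − 7.8) + 11.3 = 13.5

13.5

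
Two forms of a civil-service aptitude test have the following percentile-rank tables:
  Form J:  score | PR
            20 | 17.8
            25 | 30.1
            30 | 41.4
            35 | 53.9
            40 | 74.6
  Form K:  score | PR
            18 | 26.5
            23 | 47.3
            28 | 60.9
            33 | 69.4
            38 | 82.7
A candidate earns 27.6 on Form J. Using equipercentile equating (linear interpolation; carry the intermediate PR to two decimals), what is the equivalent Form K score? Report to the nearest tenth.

PR of 27.6 on Form J: 30.1 + (27.6 − 25)/(30 − 25) × (41.4 − 30.1) = 35.98
On Form K, PR 35.98 falls between score 18 (PR 26.5) and 23 (PR 47.3).
Interpolate: 18 + (35.98 − 26.5)/(47.3 − 26.5) × (23 − 18) = 20.3

20.3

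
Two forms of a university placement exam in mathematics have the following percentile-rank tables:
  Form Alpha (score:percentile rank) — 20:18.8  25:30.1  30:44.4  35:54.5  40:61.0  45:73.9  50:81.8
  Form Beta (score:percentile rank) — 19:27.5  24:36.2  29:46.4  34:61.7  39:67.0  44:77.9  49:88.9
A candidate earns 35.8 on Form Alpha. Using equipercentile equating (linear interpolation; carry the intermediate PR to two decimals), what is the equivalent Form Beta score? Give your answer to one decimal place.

PR of 35.8 on Form Alpha: 54.5 + (35.8 − 35)/(40 − 35) × (61.0 − 54.5) = 55.54
On Form Beta, PR 55.54 falls between score 29 (PR 46.4) and 34 (PR 61.7).
Interpolate: 29 + (55.54 − 46.4)/(61.7 − 46.4) × (34 − 29) = 32.0

32.0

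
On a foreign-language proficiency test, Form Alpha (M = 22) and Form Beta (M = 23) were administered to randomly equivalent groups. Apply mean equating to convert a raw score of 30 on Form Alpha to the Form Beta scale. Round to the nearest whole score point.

Mean equating: y = x + (M_Y − M_X) = 30 + (23 − 22) = 31

31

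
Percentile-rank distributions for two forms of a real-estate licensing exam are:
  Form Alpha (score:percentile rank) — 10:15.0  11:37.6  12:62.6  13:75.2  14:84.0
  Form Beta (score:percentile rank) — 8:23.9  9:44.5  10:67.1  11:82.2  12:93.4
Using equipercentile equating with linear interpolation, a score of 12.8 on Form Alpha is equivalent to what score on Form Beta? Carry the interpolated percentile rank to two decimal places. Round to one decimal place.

PR of 12.8 on Form Alpha: 62.6 + (12.8 − 12)/(13 − 12) × (75.2 − 62.6) = 72.68
On Form Beta, PR 72.68 falls between score 10 (PR 67.1) and 11 (PR 82.2).
Interpolate: 10 + (72.68 − 67.1)/(82.2 − 67.1) × (11 − 10) = 10.4

10.4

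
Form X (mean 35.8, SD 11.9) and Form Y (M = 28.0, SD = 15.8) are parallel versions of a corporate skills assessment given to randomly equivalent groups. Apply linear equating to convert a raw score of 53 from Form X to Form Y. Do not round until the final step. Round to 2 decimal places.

Linear equating: y = (SD_Y/SD_X)(x − M_X) + M_Y
y = (15.8/11.9)(53 − 35.8) + 28.0
y = 1.327731 × 17.2 + 28.0 = 22.8370 + 28.0 = 50.84

50.84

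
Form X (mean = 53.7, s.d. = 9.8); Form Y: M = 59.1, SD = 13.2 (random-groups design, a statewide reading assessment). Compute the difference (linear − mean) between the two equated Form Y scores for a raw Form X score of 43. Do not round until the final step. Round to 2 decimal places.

Mean-equated: 43 + (59.1 − 53.7) = 48.40
Linear-equated: (13.2/9.8)(43 − 53.7) + 59.1 = 44.688
Difference = 44.688 − 48.40 = -3.71

-3.71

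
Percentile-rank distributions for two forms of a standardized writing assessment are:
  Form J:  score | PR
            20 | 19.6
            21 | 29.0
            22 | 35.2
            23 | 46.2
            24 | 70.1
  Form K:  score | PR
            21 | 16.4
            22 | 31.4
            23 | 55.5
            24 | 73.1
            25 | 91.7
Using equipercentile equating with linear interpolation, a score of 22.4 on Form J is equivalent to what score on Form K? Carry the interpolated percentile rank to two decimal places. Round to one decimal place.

22.3

PR of 22.4 on Form J: 35.2 + (22.4 − 22)/(23 − 22) × (46.2 − 35.2) = 39.60
On Form K, PR 39.60 falls between score 22 (PR 31.4) and 23 (PR 55.5).
Interpolate: 22 + (39.60 − 31.4)/(55.5 − 31.4) × (23 − 22) = 22.3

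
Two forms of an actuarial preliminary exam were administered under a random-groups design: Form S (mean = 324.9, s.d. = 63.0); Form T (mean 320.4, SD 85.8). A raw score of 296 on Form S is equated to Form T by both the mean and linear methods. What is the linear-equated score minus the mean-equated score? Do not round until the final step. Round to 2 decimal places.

-10.46

Mean-equated: 296 + (320.4 − 324.9) = 291.50
Linear-equated: (85.8/63.0)(296 − 324.9) + 320.4 = 281.041
Difference = 281.041 − 291.50 = -10.46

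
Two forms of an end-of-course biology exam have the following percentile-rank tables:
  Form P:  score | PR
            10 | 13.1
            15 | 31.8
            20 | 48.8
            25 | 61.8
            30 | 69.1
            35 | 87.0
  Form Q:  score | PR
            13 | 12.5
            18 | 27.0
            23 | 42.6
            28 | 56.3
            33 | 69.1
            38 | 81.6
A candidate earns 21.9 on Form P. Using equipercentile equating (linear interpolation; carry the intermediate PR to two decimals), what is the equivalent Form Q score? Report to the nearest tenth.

PR of 21.9 on Form P: 48.8 + (21.9 − 20)/(25 − 20) × (61.8 − 48.8) = 53.74
On Form Q, PR 53.74 falls between score 23 (PR 42.6) and 28 (PR 56.3).
Interpolate: 23 + (53.74 − 42.6)/(56.3 − 42.6) × (28 − 23) = 27.1

27.1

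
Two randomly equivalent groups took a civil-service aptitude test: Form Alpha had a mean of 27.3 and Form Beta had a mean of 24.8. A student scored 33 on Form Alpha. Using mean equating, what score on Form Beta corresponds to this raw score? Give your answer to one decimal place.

30.5

Mean equating: y = x + (M_Y − M_X) = 33 + (24.8 − 27.3) = 30.5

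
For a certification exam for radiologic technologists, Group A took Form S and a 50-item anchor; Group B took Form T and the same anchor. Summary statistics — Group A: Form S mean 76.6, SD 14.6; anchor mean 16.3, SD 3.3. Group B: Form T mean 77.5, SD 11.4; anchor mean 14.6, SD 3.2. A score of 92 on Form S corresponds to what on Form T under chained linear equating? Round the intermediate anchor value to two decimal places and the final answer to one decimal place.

96.0

Form S → anchor (Group A): v = (3.3/14.6)(92 − 76.6) + 16.3 = 19.78
anchor → Form T (Group B): y = (11.4/3.2)(19.78 − 14.6) + 77.5 = 96.0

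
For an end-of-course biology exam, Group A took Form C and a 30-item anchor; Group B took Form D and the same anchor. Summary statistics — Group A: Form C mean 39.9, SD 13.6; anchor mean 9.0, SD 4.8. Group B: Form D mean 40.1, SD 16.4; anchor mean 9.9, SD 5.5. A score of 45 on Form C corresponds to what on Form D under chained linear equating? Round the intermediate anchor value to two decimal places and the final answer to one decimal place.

Form C → anchor (Group A): v = (4.8/13.6)(45 − 39.9) + 9.0 = 10.80
anchor → Form D (Group B): y = (16.4/5.5)(10.80 − 9.9) + 40.1 = 42.8

42.8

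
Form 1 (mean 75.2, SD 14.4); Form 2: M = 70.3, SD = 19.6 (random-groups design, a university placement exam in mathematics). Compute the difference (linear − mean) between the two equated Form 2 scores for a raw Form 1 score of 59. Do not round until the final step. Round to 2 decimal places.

Mean-equated: 59 + (70.3 − 75.2) = 54.10
Linear-equated: (19.6/14.4)(59 − 75.2) + 70.3 = 48.250
Difference = 48.250 − 54.10 = -5.85

-5.85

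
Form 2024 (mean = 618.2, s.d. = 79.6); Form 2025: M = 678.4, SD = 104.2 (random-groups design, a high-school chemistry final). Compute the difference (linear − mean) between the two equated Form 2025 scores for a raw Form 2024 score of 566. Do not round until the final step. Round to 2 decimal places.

-16.13

Mean-equated: 566 + (678.4 − 618.2) = 626.20
Linear-equated: (104.2/79.6)(566 − 618.2) + 678.4 = 610.068
Difference = 610.068 − 626.20 = -16.13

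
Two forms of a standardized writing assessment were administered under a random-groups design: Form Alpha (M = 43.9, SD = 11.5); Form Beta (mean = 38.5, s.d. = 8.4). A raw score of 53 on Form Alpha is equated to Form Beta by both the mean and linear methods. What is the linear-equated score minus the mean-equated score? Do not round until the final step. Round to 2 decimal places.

Mean-equated: 53 + (38.5 − 43.9) = 47.60
Linear-equated: (8.4/11.5)(53 − 43.9) + 38.5 = 45.147
Difference = 45.147 − 47.60 = -2.45

-2.45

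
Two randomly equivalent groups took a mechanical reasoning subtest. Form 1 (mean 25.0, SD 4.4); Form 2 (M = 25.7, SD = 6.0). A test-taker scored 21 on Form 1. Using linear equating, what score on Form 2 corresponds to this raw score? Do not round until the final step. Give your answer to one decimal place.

Linear equating: y = (SD_Y/SD_X)(x − M_X) + M_Y
y = (6.0/4.4)(21 − 25.0) + 25.7
y = 1.363636 × -4.0 + 25.7 = -5.4545 + 25.7 = 20.2

20.2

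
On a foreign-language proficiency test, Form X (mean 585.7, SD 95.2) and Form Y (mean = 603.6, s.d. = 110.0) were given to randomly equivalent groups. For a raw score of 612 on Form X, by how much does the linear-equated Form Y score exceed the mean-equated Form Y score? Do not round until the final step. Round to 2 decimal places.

4.09

Mean-equated: 612 + (603.6 − 585.7) = 629.90
Linear-equated: (110.0/95.2)(612 − 585.7) + 603.6 = 633.989
Difference = 633.989 − 629.90 = 4.09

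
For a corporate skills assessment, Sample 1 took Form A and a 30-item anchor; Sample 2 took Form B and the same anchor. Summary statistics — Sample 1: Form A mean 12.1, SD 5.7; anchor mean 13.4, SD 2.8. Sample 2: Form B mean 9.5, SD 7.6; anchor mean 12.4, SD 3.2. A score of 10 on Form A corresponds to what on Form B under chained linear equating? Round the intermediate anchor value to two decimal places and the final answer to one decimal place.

Form A → anchor (Sample 1): v = (2.8/5.7)(10 − 12.1) + 13.4 = 12.37
anchor → Form B (Sample 2): y = (7.6/3.2)(12.37 − 12.4) + 9.5 = 9.4

9.4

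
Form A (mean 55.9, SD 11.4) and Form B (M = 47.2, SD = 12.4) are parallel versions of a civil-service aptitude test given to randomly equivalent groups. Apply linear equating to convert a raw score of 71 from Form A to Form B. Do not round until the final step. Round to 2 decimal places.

Linear equating: y = (SD_Y/SD_X)(x − M_X) + M_Y
y = (12.4/11.4)(71 − 55.9) + 47.2
y = 1.087719 × 15.1 + 47.2 = 16.4246 + 47.2 = 63.62

63.62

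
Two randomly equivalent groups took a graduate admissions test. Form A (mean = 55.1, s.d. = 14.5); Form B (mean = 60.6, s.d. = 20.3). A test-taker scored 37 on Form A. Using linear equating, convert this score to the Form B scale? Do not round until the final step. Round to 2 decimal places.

Linear equating: y = (SD_Y/SD_X)(x − M_X) + M_Y
y = (20.3/14.5)(37 − 55.1) + 60.6
y = 1.400000 × -18.1 + 60.6 = -25.3400 + 60.6 = 35.26

35.26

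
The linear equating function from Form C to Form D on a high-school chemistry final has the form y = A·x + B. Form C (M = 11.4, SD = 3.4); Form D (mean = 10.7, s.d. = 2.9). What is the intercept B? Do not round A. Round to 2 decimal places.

A = SD_Y / SD_X = 2.9 / 3.4 = 0.852941
B = M_Y − A·M_X = 10.7 − 0.852941 × 11.4 = 0.98

0.98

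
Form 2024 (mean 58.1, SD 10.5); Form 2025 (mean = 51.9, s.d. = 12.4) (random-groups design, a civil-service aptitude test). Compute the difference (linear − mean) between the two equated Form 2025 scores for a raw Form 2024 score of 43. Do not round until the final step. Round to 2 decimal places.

-2.73

Mean-equated: 43 + (51.9 − 58.1) = 36.80
Linear-equated: (12.4/10.5)(43 − 58.1) + 51.9 = 34.068
Difference = 34.068 − 36.80 = -2.73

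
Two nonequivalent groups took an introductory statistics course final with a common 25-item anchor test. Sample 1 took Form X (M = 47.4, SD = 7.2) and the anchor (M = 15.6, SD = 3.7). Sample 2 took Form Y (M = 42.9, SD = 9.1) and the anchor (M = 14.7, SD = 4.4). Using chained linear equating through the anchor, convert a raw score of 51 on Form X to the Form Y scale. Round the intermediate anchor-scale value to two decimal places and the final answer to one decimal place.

Form X → anchor (Sample 1): v = (3.7/7.2)(51 − 47.4) + 15.6 = 17.45
anchor → Form Y (Sample 2): y = (9.1/4.4)(17.45 − 14.7) + 42.9 = 48.6

48.6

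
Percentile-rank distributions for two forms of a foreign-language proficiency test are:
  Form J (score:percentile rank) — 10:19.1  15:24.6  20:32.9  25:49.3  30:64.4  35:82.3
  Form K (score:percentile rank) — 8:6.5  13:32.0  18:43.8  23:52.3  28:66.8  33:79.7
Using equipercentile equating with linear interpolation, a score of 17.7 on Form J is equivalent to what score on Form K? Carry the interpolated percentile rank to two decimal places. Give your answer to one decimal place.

PR of 17.7 on Form J: 24.6 + (17.7 − 15)/(20 − 15) × (32.9 − 24.6) = 29.08
On Form K, PR 29.08 falls between score 8 (PR 6.5) and 13 (PR 32.0).
Interpolate: 8 + (29.08 − 6.5)/(32.0 − 6.5) × (13 − 8) = 12.4

12.4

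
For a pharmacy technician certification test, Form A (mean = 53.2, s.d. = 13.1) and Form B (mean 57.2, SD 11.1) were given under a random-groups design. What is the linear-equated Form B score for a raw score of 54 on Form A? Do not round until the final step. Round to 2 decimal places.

Linear equating: y = (SD_Y/SD_X)(x − M_X) + M_Y
y = (11.1/13.1)(54 − 53.2) + 57.2
y = 0.847328 × 0.8 + 57.2 = 0.6779 + 57.2 = 57.88

57.88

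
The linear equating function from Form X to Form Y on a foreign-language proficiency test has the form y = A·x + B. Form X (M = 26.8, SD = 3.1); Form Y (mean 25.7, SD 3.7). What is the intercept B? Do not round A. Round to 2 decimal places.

A = SD_Y / SD_X = 3.7 / 3.1 = 1.193548
B = M_Y − A·M_X = 25.7 − 1.193548 × 26.8 = -6.29

-6.29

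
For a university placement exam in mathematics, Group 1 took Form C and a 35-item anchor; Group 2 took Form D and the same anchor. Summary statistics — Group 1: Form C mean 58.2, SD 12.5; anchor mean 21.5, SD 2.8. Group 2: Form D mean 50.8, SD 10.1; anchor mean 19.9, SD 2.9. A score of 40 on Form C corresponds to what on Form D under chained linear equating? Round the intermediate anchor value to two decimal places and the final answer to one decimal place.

Form C → anchor (Group 1): v = (2.8/12.5)(40 − 58.2) + 21.5 = 17.42
anchor → Form D (Group 2): y = (10.1/2.9)(17.42 − 19.9) + 50.8 = 42.2

42.2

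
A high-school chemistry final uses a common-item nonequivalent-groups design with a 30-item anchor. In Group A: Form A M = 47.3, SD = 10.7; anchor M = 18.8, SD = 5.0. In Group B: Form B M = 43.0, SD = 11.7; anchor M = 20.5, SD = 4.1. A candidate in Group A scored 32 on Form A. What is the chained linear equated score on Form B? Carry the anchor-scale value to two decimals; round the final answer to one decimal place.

Form A → anchor (Group A): v = (5.0/10.7)(32 − 47.3) + 18.8 = 11.65
anchor → Form B (Group B): y = (11.7/4.1)(11.65 − 20.5) + 43.0 = 17.7

17.7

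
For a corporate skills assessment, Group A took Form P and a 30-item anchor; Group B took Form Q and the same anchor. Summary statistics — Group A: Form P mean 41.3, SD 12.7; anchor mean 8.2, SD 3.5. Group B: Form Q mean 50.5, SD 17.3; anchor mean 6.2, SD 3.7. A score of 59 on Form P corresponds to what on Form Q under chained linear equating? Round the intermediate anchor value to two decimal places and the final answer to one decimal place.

82.7

Form P → anchor (Group A): v = (3.5/12.7)(59 − 41.3) + 8.2 = 13.08
anchor → Form Q (Group B): y = (17.3/3.7)(13.08 − 6.2) + 50.5 = 82.7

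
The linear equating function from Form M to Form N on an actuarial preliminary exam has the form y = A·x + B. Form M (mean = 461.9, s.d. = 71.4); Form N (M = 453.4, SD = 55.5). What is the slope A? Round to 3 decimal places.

0.777

A = SD_Y / SD_X = 55.5 / 71.4 = 0.777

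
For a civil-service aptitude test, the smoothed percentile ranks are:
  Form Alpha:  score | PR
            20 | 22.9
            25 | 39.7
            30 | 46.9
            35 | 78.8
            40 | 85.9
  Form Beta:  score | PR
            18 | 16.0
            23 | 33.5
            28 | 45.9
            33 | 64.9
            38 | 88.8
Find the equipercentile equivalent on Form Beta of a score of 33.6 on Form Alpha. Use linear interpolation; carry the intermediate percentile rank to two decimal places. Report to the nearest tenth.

34.0

PR of 33.6 on Form Alpha: 46.9 + (33.6 − 30)/(35 − 30) × (78.8 − 46.9) = 69.87
On Form Beta, PR 69.87 falls between score 33 (PR 64.9) and 38 (PR 88.8).
Interpolate: 33 + (69.87 − 64.9)/(88.8 − 64.9) × (38 − 33) = 34.0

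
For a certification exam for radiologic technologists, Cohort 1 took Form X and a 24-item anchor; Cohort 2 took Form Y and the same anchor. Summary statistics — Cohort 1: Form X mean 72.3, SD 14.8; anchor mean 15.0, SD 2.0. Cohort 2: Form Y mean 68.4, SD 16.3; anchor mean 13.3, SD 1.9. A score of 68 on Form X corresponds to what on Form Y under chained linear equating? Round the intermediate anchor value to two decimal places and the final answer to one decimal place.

78.0

Form X → anchor (Cohort 1): v = (2.0/14.8)(68 − 72.3) + 15.0 = 14.42
anchor → Form Y (Cohort 2): y = (16.3/1.9)(14.42 − 13.3) + 68.4 = 78.0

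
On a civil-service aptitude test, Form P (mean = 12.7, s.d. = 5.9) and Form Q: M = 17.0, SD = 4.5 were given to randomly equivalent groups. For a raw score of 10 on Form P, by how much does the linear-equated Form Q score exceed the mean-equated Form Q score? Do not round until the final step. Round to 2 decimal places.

0.64

Mean-equated: 10 + (17.0 − 12.7) = 14.30
Linear-equated: (4.5/5.9)(10 − 12.7) + 17.0 = 14.941
Difference = 14.941 − 14.30 = 0.64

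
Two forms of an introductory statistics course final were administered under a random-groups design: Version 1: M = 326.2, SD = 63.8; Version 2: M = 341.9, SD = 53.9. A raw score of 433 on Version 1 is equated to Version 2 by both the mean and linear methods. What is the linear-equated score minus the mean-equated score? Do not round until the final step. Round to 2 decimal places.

-16.57

Mean-equated: 433 + (341.9 − 326.2) = 448.70
Linear-equated: (53.9/63.8)(433 − 326.2) + 341.9 = 432.128
Difference = 432.128 − 448.70 = -16.57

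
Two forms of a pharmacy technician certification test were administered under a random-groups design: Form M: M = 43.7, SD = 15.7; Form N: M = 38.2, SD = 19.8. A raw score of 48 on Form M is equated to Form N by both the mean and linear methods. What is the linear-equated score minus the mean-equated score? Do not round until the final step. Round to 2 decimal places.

1.12

Mean-equated: 48 + (38.2 − 43.7) = 42.50
Linear-equated: (19.8/15.7)(48 − 43.7) + 38.2 = 43.623
Difference = 43.623 − 42.50 = 1.12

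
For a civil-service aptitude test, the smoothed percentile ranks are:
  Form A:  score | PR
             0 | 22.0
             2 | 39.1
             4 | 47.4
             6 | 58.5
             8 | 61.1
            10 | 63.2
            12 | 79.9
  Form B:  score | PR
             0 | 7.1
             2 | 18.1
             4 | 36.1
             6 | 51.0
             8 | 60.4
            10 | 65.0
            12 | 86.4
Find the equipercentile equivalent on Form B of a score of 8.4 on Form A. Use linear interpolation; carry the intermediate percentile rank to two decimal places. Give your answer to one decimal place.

PR of 8.4 on Form A: 61.1 + (8.4 − 8)/(10 − 8) × (63.2 − 61.1) = 61.52
On Form B, PR 61.52 falls between score 8 (PR 60.4) and 10 (PR 65.0).
Interpolate: 8 + (61.52 − 60.4)/(65.0 − 60.4) × (10 − 8) = 8.5

8.5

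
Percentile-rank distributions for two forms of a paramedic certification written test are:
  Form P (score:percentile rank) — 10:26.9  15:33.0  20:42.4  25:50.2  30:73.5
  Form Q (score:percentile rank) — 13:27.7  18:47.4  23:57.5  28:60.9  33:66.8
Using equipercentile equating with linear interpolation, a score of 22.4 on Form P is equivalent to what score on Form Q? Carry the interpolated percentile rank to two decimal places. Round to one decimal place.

17.7

PR of 22.4 on Form P: 42.4 + (22.4 − 20)/(25 − 20) × (50.2 − 42.4) = 46.14
On Form Q, PR 46.14 falls between score 13 (PR 27.7) and 18 (PR 47.4).
Interpolate: 13 + (46.14 − 27.7)/(47.4 − 27.7) × (18 − 13) = 17.7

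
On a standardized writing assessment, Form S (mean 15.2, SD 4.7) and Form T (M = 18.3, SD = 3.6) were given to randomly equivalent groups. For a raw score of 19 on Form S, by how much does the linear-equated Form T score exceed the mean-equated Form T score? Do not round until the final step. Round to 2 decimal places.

-0.89

Mean-equated: 19 + (18.3 − 15.2) = 22.10
Linear-equated: (3.6/4.7)(19 − 15.2) + 18.3 = 21.211
Difference = 21.211 − 22.10 = -0.89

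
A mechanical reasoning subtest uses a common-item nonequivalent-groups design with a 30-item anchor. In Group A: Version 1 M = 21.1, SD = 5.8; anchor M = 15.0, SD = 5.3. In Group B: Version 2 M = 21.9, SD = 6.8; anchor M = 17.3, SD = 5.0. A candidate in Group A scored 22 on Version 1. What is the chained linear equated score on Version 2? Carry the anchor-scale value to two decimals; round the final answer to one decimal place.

Version 1 → anchor (Group A): v = (5.3/5.8)(22 − 21.1) + 15.0 = 15.82
anchor → Version 2 (Group B): y = (6.8/5.0)(15.82 − 17.3) + 21.9 = 19.9

19.9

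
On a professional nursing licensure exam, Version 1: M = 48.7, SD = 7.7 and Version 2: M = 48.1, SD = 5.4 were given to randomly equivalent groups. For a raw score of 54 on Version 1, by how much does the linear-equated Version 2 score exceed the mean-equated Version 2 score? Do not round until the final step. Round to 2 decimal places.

-1.58

Mean-equated: 54 + (48.1 − 48.7) = 53.40
Linear-equated: (5.4/7.7)(54 − 48.7) + 48.1 = 51.817
Difference = 51.817 − 53.40 = -1.58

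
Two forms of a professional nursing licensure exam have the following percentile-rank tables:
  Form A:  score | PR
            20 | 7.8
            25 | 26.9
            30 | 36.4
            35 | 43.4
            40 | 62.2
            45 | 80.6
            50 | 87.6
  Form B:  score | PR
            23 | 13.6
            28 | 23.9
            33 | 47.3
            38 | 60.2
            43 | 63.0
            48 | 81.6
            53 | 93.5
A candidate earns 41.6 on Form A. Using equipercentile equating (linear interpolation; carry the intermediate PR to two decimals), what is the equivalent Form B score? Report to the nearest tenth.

44.4

PR of 41.6 on Form A: 62.2 + (41.6 − 40)/(45 − 40) × (80.6 − 62.2) = 68.09
On Form B, PR 68.09 falls between score 43 (PR 63.0) and 48 (PR 81.6).
Interpolate: 43 + (68.09 − 63.0)/(81.6 − 63.0) × (48 − 43) = 44.4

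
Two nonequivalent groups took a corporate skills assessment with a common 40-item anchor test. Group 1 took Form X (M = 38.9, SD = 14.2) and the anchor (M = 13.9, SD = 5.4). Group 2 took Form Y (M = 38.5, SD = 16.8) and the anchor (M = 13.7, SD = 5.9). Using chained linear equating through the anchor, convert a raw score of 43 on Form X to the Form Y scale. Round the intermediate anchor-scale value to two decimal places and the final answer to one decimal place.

Form X → anchor (Group 1): v = (5.4/14.2)(43 − 38.9) + 13.9 = 15.46
anchor → Form Y (Group 2): y = (16.8/5.9)(15.46 − 13.7) + 38.5 = 43.5

43.5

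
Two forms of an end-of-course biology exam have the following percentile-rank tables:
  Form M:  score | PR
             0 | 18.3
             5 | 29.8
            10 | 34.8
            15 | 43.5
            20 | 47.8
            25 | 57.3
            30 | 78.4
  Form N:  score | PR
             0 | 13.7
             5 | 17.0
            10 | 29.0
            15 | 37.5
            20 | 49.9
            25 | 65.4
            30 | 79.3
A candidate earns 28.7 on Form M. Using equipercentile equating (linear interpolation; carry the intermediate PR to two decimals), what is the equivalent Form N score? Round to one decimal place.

PR of 28.7 on Form M: 57.3 + (28.7 − 25)/(30 − 25) × (78.4 − 57.3) = 72.91
On Form N, PR 72.91 falls between score 25 (PR 65.4) and 30 (PR 79.3).
Interpolate: 25 + (72.91 − 65.4)/(79.3 − 65.4) × (30 − 25) = 27.7

27.7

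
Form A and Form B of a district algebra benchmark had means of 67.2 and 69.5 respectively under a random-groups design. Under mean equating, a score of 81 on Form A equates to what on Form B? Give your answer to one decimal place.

83.3

Mean equating: y = x + (M_Y − M_X) = 81 + (69.5 − 67.2) = 83.3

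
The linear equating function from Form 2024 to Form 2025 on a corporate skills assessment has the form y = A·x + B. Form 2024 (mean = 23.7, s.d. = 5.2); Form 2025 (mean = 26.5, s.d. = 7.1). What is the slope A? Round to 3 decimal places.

A = SD_Y / SD_X = 7.1 / 5.2 = 1.365

1.365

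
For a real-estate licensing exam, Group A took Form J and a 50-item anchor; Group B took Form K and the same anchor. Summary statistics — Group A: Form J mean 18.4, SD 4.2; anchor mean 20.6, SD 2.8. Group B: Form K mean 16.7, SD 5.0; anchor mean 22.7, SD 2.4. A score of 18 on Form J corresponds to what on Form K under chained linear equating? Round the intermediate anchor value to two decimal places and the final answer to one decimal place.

11.8

Form J → anchor (Group A): v = (2.8/4.2)(18 − 18.4) + 20.6 = 20.33
anchor → Form K (Group B): y = (5.0/2.4)(20.33 − 22.7) + 16.7 = 11.8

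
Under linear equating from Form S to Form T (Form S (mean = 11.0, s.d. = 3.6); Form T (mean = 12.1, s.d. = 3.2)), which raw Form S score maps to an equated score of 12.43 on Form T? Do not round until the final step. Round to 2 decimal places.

11.37

Invert y = (SD_Y/SD_X)(x − M_X) + M_Y:
x = (SD_X/SD_Y)(y − M_Y) + M_X = (3.6/3.2)(12.43 − 12.1) + 11.0
x = 1.125000 × 0.330 + 11.0 = 11.37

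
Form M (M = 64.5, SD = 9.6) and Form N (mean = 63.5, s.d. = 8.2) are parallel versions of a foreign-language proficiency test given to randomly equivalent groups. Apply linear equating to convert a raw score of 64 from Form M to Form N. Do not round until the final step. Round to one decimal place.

Linear equating: y = (SD_Y/SD_X)(x − M_X) + M_Y
y = (8.2/9.6)(64 − 64.5) + 63.5
y = 0.854167 × -0.5 + 63.5 = -0.4271 + 63.5 = 63.1

63.1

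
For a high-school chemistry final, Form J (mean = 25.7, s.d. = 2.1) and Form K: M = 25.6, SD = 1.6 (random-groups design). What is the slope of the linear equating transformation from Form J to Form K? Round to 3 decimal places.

0.762

A = SD_Y / SD_X = 1.6 / 2.1 = 0.762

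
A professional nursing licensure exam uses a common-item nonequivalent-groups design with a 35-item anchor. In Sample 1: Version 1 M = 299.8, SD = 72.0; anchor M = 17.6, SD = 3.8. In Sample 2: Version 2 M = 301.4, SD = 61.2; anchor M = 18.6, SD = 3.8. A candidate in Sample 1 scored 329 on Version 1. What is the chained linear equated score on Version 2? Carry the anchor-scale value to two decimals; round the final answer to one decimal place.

Version 1 → anchor (Sample 1): v = (3.8/72.0)(329 − 299.8) + 17.6 = 19.14
anchor → Version 2 (Sample 2): y = (61.2/3.8)(19.14 − 18.6) + 301.4 = 310.1

310.1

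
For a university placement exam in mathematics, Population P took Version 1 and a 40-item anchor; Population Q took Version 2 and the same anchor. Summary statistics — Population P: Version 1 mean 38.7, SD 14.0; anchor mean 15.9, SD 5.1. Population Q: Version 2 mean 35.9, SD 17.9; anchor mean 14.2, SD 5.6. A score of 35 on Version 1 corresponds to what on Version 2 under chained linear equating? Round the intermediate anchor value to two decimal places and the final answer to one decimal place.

37.0

Version 1 → anchor (Population P): v = (5.1/14.0)(35 − 38.7) + 15.9 = 14.55
anchor → Version 2 (Population Q): y = (17.9/5.6)(14.55 − 14.2) + 35.9 = 37.0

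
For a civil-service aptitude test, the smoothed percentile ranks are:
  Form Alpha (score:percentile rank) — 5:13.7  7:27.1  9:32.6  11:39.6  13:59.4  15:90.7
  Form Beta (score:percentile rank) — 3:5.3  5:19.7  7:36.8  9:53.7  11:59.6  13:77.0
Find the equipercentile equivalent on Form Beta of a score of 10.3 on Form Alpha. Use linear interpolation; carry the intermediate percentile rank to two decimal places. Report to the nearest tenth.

PR of 10.3 on Form Alpha: 32.6 + (10.3 − 9)/(11 − 9) × (39.6 − 32.6) = 37.15
On Form Beta, PR 37.15 falls between score 7 (PR 36.8) and 9 (PR 53.7).
Interpolate: 7 + (37.15 − 36.8)/(53.7 − 36.8) × (9 − 7) = 7.0

7.0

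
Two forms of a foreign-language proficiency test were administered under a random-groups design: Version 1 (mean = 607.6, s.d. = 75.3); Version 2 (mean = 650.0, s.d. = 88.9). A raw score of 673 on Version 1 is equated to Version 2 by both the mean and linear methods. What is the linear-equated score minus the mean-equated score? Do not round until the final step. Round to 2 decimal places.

11.81

Mean-equated: 673 + (650.0 − 607.6) = 715.40
Linear-equated: (88.9/75.3)(673 − 607.6) + 650.0 = 727.212
Difference = 727.212 − 715.40 = 11.81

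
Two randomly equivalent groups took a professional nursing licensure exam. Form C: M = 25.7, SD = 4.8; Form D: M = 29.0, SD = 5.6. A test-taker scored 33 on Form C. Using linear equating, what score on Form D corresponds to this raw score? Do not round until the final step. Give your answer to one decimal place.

37.5

Linear equating: y = (SD_Y/SD_X)(x − M_X) + M_Y
y = (5.6/4.8)(33 − 25.7) + 29.0
y = 1.166667 × 7.3 + 29.0 = 8.5167 + 29.0 = 37.5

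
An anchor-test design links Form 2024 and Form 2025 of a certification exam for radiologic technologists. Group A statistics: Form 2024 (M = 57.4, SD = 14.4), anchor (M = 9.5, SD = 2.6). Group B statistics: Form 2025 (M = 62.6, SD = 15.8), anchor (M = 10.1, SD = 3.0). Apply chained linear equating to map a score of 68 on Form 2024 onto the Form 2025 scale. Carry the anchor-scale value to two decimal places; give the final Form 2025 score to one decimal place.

Form 2024 → anchor (Group A): v = (2.6/14.4)(68 − 57.4) + 9.5 = 11.41
anchor → Form 2025 (Group B): y = (15.8/3.0)(11.41 − 10.1) + 62.6 = 69.5

69.5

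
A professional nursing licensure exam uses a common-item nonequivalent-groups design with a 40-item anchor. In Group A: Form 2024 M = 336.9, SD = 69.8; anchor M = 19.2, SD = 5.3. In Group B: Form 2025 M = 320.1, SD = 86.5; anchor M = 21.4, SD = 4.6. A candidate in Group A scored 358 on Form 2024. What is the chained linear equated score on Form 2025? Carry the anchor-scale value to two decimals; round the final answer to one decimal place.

Form 2024 → anchor (Group A): v = (5.3/69.8)(358 − 336.9) + 19.2 = 20.80
anchor → Form 2025 (Group B): y = (86.5/4.6)(20.80 − 21.4) + 320.1 = 308.8

308.8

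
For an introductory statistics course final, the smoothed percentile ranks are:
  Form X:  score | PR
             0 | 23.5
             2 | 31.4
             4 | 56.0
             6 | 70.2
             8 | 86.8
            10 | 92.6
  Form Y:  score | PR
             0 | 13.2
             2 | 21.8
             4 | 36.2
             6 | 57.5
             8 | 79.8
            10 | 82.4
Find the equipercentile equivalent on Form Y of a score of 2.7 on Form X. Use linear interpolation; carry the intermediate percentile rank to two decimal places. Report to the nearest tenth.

PR of 2.7 on Form X: 31.4 + (2.7 − 2)/(4 − 2) × (56.0 − 31.4) = 40.01
On Form Y, PR 40.01 falls between score 4 (PR 36.2) and 6 (PR 57.5).
Interpolate: 4 + (40.01 − 36.2)/(57.5 − 36.2) × (6 − 4) = 4.4

4.4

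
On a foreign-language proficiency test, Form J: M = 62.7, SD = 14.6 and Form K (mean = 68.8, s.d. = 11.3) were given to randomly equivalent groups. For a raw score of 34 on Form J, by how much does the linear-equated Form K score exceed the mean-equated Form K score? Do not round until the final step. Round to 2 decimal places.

Mean-equated: 34 + (68.8 − 62.7) = 40.10
Linear-equated: (11.3/14.6)(34 − 62.7) + 68.8 = 46.587
Difference = 46.587 − 40.10 = 6.49

6.49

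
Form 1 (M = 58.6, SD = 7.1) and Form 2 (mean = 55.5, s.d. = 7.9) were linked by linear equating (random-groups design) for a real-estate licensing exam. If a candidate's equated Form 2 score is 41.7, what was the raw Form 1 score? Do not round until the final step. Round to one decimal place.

Invert y = (SD_Y/SD_X)(x − M_X) + M_Y:
x = (SD_X/SD_Y)(y − M_Y) + M_X = (7.1/7.9)(41.7 − 55.5) + 58.6
x = 0.898734 × -13.800 + 58.6 = 46.2

46.2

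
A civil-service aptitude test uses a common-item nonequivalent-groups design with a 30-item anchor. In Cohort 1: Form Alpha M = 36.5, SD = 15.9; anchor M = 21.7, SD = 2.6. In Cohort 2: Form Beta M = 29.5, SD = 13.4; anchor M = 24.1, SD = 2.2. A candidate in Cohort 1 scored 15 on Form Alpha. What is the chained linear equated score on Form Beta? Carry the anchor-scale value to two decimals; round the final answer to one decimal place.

Form Alpha → anchor (Cohort 1): v = (2.6/15.9)(15 − 36.5) + 21.7 = 18.18
anchor → Form Beta (Cohort 2): y = (13.4/2.2)(18.18 − 24.1) + 29.5 = -6.6

-6.6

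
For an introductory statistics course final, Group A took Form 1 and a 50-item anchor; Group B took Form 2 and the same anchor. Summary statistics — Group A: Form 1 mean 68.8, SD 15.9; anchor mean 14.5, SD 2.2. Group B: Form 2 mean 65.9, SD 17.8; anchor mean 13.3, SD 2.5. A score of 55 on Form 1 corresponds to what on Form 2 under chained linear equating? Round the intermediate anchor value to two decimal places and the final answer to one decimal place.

Form 1 → anchor (Group A): v = (2.2/15.9)(55 − 68.8) + 14.5 = 12.59
anchor → Form 2 (Group B): y = (17.8/2.5)(12.59 − 13.3) + 65.9 = 60.8

60.8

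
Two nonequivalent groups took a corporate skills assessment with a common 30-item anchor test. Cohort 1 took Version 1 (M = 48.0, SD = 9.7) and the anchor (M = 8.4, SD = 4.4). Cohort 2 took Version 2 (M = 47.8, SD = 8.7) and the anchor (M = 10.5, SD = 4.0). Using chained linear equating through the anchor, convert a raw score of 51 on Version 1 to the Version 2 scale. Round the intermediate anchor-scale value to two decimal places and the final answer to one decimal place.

46.2

Version 1 → anchor (Cohort 1): v = (4.4/9.7)(51 − 48.0) + 8.4 = 9.76
anchor → Version 2 (Cohort 2): y = (8.7/4.0)(9.76 − 10.5) + 47.8 = 46.2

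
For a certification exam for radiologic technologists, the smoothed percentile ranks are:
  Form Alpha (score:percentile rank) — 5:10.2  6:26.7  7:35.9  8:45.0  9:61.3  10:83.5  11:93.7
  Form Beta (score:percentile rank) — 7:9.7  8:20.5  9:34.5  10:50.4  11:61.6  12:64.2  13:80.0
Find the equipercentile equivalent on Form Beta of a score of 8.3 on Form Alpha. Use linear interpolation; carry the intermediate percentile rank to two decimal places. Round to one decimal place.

PR of 8.3 on Form Alpha: 45.0 + (8.3 − 8)/(9 − 8) × (61.3 − 45.0) = 49.89
On Form Beta, PR 49.89 falls between score 9 (PR 34.5) and 10 (PR 50.4).
Interpolate: 9 + (49.89 − 34.5)/(50.4 − 34.5) × (10 − 9) = 10.0

10.0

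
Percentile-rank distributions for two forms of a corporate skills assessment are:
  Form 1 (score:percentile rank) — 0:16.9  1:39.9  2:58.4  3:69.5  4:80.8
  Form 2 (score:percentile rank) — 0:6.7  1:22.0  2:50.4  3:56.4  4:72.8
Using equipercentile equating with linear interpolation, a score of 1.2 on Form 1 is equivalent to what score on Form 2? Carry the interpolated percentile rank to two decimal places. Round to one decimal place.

PR of 1.2 on Form 1: 39.9 + (1.2 − 1)/(2 − 1) × (58.4 − 39.9) = 43.60
On Form 2, PR 43.60 falls between score 1 (PR 22.0) and 2 (PR 50.4).
Interpolate: 1 + (43.60 − 22.0)/(50.4 − 22.0) × (2 − 1) = 1.8

1.8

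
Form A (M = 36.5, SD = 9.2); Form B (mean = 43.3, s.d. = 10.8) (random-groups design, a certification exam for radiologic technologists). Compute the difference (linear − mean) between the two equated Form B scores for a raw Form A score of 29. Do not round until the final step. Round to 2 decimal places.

-1.30

Mean-equated: 29 + (43.3 − 36.5) = 35.80
Linear-equated: (10.8/9.2)(29 − 36.5) + 43.3 = 34.496
Difference = 34.496 − 35.80 = -1.30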